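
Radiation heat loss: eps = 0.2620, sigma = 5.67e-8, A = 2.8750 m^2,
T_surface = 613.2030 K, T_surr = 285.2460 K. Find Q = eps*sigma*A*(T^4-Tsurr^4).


T^4 = 1.4139e+11
Tsurr^4 = 6.6203e+09
Q = 0.2620 * 5.67e-8 * 2.8750 * 1.3477e+11 = 5755.8934 W

5755.8934 W


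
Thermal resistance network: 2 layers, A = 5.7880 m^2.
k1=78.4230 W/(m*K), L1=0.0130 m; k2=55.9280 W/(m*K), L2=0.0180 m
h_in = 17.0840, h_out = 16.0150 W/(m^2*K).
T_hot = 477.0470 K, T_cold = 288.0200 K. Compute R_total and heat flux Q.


R_conv_in = 1/(17.0840*5.7880) = 0.0101
R_1 = 0.0130/(78.4230*5.7880) = 2.8640e-05
R_2 = 0.0180/(55.9280*5.7880) = 5.5605e-05
R_conv_out = 1/(16.0150*5.7880) = 0.0108
R_total = 0.0210 K/W
Q = 189.0270 / 0.0210 = 9007.5572 W

R_total = 0.0210 K/W, Q = 9007.5572 W


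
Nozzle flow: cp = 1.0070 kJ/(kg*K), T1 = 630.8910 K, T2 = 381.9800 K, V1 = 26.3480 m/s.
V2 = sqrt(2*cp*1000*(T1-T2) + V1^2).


dT = 248.9110 K
2*cp*1000*dT = 501306.7540
V1^2 = 694.2171
V2 = sqrt(502000.9711) = 708.5203 m/s

708.5203 m/s


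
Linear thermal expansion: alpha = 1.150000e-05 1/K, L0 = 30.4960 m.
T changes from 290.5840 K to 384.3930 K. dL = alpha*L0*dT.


dT = 93.8090 K
dL = 1.150000e-05 * 30.4960 * 93.8090 = 0.032899 m
L_final = 30.528899 m

dL = 0.032899 m


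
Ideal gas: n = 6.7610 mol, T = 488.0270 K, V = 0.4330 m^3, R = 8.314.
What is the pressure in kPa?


P = nRT/V = 6.7610 * 8.314 * 488.0270 / 0.4330
= 27432.4632 / 0.4330 = 63354.4186 Pa = 63.3544 kPa

63.3544 kPa


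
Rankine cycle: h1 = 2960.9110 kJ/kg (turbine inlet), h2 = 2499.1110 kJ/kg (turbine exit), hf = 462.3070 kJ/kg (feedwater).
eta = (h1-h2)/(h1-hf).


W = 461.8000 kJ/kg
Q_in = 2498.6040 kJ/kg
eta = 0.1848 = 18.4823%

eta = 18.4823%


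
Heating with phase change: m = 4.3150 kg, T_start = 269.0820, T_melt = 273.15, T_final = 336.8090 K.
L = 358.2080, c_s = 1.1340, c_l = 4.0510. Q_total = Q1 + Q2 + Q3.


Q1 (sensible, solid) = 4.3150 * 1.1340 * 4.0680 = 19.9056 kJ
Q2 (latent) = 4.3150 * 358.2080 = 1545.6675 kJ
Q3 (sensible, liquid) = 4.3150 * 4.0510 * 63.6590 = 1112.7635 kJ
Q_total = 2678.3366 kJ

2678.3366 kJ


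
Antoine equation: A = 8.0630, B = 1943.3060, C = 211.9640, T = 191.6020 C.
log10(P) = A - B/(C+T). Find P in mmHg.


C+T = 403.5660
B/(C+T) = 4.8153
log10(P) = 8.0630 - 4.8153 = 3.2477
P = 10^3.2477 = 1768.7389 mmHg

1768.7389 mmHg


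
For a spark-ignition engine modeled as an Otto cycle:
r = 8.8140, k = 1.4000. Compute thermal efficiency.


r^(k-1) = 2.3882
eta = 1 - 1/2.3882 = 0.5813 = 58.1273%

58.1273%


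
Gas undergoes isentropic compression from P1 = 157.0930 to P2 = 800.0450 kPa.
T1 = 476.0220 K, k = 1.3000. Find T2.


(k-1)/k = 0.2308
(P2/P1)^exp = 1.4559
T2 = 476.0220 * 1.4559 = 693.0604 K

693.0604 K


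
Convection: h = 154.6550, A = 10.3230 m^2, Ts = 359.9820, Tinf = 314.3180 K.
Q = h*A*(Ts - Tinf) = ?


dT = 45.6640 K
Q = 154.6550 * 10.3230 * 45.6640 = 72902.7388 W

72902.7388 W


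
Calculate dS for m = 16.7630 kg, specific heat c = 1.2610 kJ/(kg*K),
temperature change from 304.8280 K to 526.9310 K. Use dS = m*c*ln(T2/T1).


T2/T1 = 1.7286
ln(T2/T1) = 0.5473
dS = 16.7630 * 1.2610 * 0.5473 = 11.5694 kJ/K

11.5694 kJ/K


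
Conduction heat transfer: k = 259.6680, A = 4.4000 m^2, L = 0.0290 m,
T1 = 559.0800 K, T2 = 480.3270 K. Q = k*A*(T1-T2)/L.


dT = 78.7530 K
Q = 259.6680 * 4.4000 * 78.7530 / 0.0290 = 3102703.0903 W

3102703.0903 W


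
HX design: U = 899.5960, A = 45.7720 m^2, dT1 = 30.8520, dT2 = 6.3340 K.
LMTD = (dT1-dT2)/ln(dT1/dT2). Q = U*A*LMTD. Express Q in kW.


LMTD = 15.4857 K
Q = 899.5960 * 45.7720 * 15.4857 = 637642.9530 W = 637.6430 kW

637.6430 kW


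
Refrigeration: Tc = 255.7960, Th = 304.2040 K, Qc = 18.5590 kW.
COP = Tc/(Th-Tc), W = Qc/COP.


COP = 255.7960 / 48.4080 = 5.2842
W = 18.5590 / 5.2842 = 3.5122 kW

COP = 5.2842, W = 3.5122 kW


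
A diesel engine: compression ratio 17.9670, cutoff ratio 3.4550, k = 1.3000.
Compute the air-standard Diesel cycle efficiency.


r^(k-1) = 2.3787
rc^k = 5.0117
eta = 0.4716 = 47.1570%

47.1570%


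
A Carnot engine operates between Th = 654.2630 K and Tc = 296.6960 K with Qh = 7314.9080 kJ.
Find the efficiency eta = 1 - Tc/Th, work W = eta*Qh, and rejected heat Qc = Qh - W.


eta = 1 - 296.6960/654.2630 = 0.5465
W = 0.5465 * 7314.9080 = 3997.7344 kJ
Qc = 7314.9080 - 3997.7344 = 3317.1736 kJ

eta = 54.6519%, W = 3997.7344 kJ, Qc = 3317.1736 kJ


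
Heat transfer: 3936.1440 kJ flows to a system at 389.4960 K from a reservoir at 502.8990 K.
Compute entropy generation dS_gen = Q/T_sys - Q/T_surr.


dS_sys = 3936.1440/389.4960 = 10.1057 kJ/K
dS_surr = -3936.1440/502.8990 = -7.8269 kJ/K
dS_gen = 10.1057 - 7.8269 = 2.2788 kJ/K (irreversible)

dS_gen = 2.2788 kJ/K, irreversible


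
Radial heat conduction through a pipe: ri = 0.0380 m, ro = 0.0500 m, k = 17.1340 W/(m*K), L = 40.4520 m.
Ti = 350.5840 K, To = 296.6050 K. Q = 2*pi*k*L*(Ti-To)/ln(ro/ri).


dT = 53.9790 K
ln(ro/ri) = 0.2744
Q = 2*pi*17.1340*40.4520*53.9790 / 0.2744 = 856566.4208 W

856566.4208 W


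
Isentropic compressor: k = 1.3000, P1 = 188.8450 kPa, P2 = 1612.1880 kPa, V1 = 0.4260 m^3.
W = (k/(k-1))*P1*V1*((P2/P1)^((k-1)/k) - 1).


(k-1)/k = 0.2308
(P2/P1)^exp = 1.6403
W = 4.3333 * 188.8450 * 0.4260 * (1.6403 - 1) = 223.2063 kJ

223.2063 kJ


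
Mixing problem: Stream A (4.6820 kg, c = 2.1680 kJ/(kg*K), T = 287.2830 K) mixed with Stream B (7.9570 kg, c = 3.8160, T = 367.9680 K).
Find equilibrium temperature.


num = 14089.0359
den = 40.5145
Tf = 347.7530 K

347.7530 K


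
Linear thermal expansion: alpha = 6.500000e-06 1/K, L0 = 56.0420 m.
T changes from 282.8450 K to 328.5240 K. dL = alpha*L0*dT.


dT = 45.6790 K
dL = 6.500000e-06 * 56.0420 * 45.6790 = 0.016640 m
L_final = 56.058640 m

dL = 0.016640 m


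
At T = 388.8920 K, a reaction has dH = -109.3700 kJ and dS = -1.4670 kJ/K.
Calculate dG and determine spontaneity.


T*dS = 388.8920 * -1.4670 = -570.5046 kJ
dG = -109.3700 + 570.5046 = 461.1346 kJ (non-spontaneous)

dG = 461.1346 kJ, non-spontaneous


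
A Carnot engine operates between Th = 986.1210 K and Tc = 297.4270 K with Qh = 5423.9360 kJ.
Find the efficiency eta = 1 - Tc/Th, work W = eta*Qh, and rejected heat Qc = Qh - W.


eta = 1 - 297.4270/986.1210 = 0.6984
W = 0.6984 * 5423.9360 = 3788.0059 kJ
Qc = 5423.9360 - 3788.0059 = 1635.9301 kJ

eta = 69.8387%, W = 3788.0059 kJ, Qc = 1635.9301 kJ


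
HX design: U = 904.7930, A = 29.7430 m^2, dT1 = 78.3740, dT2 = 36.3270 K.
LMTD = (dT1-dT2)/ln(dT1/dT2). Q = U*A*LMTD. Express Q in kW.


LMTD = 54.6824 K
Q = 904.7930 * 29.7430 * 54.6824 = 1471572.4985 W = 1471.5725 kW

1471.5725 kW


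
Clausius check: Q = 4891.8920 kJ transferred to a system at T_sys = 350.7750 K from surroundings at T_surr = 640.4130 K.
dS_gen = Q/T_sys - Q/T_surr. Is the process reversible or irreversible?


dS_sys = 4891.8920/350.7750 = 13.9460 kJ/K
dS_surr = -4891.8920/640.4130 = -7.6387 kJ/K
dS_gen = 13.9460 - 7.6387 = 6.3073 kJ/K (irreversible)

dS_gen = 6.3073 kJ/K, irreversible


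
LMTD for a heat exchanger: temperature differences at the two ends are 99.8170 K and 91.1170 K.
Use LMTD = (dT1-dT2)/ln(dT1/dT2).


dT1/dT2 = 1.0955
ln(dT1/dT2) = 0.0912
LMTD = 8.7000 / 0.0912 = 95.4009 K

95.4009 K


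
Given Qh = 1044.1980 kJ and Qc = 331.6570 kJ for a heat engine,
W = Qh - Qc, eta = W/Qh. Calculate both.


W = 1044.1980 - 331.6570 = 712.5410 kJ
eta = 712.5410 / 1044.1980 = 0.6824 = 68.2381%

W = 712.5410 kJ, eta = 68.2381%


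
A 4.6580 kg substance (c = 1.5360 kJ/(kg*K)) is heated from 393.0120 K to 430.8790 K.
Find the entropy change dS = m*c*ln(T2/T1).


T2/T1 = 1.0964
ln(T2/T1) = 0.0920
dS = 4.6580 * 1.5360 * 0.0920 = 0.6581 kJ/K

0.6581 kJ/K


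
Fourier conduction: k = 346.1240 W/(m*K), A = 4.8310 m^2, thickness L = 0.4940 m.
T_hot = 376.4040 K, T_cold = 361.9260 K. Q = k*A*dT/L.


dT = 14.4780 K
Q = 346.1240 * 4.8310 * 14.4780 / 0.4940 = 49006.1263 W

49006.1263 W


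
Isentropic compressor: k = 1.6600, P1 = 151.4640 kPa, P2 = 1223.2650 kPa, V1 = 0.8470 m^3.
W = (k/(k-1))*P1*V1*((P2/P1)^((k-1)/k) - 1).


(k-1)/k = 0.3976
(P2/P1)^exp = 2.2946
W = 2.5152 * 151.4640 * 0.8470 * (2.2946 - 1) = 417.7124 kJ

417.7124 kJ


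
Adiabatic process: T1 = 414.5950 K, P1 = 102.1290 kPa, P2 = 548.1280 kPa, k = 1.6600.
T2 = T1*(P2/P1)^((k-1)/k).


(k-1)/k = 0.3976
(P2/P1)^exp = 1.9504
T2 = 414.5950 * 1.9504 = 808.6467 K

808.6467 K


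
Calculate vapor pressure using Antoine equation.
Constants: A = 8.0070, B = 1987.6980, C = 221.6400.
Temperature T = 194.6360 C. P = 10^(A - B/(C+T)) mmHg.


C+T = 416.2760
B/(C+T) = 4.7750
log10(P) = 8.0070 - 4.7750 = 3.2320
P = 10^3.2320 = 1706.2702 mmHg

1706.2702 mmHg


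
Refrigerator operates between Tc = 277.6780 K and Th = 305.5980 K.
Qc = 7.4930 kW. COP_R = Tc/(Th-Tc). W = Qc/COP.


COP = 277.6780 / 27.9200 = 9.9455
W = 7.4930 / 9.9455 = 0.7534 kW

COP = 9.9455, W = 0.7534 kW


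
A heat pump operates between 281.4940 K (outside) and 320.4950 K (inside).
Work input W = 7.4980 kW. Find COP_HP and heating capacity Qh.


COP = 320.4950 / 39.0010 = 8.2176
Qh = 8.2176 * 7.4980 = 61.6156 kW

COP = 8.2176, Qh = 61.6156 kW


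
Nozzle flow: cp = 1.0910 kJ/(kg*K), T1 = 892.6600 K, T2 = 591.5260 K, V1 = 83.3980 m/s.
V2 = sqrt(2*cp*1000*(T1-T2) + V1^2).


dT = 301.1340 K
2*cp*1000*dT = 657074.3880
V1^2 = 6955.2264
V2 = sqrt(664029.6144) = 814.8801 m/s

814.8801 m/s


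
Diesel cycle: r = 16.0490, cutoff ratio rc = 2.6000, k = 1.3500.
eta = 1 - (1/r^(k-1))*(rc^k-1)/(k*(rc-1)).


r^(k-1) = 2.6418
rc^k = 3.6326
eta = 0.5387 = 53.8662%

53.8662%


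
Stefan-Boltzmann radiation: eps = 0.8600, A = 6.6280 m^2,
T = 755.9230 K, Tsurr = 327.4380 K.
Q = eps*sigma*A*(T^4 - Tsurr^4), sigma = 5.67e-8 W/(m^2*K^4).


T^4 = 3.2652e+11
Tsurr^4 = 1.1495e+10
Q = 0.8600 * 5.67e-8 * 6.6280 * 3.1503e+11 = 101814.4053 W

101814.4053 W


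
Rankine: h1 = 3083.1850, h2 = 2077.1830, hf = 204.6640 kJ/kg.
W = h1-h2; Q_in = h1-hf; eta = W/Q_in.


W = 1006.0020 kJ/kg
Q_in = 2878.5210 kJ/kg
eta = 0.3495 = 34.9486%

eta = 34.9486%


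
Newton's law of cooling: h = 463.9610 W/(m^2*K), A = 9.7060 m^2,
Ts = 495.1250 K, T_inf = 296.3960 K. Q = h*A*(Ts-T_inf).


dT = 198.7290 K
Q = 463.9610 * 9.7060 * 198.7290 = 894917.5191 W

894917.5191 W


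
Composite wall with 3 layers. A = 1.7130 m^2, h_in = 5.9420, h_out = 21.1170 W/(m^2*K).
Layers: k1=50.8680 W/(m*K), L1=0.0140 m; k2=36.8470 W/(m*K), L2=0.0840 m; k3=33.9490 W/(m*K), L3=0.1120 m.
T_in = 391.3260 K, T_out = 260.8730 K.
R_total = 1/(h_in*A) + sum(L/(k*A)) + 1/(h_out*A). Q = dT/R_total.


R_conv_in = 1/(5.9420*1.7130) = 0.0982
R_1 = 0.0140/(50.8680*1.7130) = 0.0002
R_2 = 0.0840/(36.8470*1.7130) = 0.0013
R_3 = 0.1120/(33.9490*1.7130) = 0.0019
R_conv_out = 1/(21.1170*1.7130) = 0.0276
R_total = 0.1293 K/W
Q = 130.4530 / 0.1293 = 1008.8635 W

R_total = 0.1293 K/W, Q = 1008.8635 W


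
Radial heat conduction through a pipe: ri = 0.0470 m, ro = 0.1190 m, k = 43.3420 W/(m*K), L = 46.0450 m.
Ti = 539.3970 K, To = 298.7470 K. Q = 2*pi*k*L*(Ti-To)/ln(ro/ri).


dT = 240.6500 K
ln(ro/ri) = 0.9290
Q = 2*pi*43.3420*46.0450*240.6500 / 0.9290 = 3248274.4497 W

3248274.4497 W


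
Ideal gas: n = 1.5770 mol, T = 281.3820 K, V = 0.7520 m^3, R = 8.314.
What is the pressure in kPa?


P = nRT/V = 1.5770 * 8.314 * 281.3820 / 0.7520
= 3689.2495 / 0.7520 = 4905.9169 Pa = 4.9059 kPa

4.9059 kPa


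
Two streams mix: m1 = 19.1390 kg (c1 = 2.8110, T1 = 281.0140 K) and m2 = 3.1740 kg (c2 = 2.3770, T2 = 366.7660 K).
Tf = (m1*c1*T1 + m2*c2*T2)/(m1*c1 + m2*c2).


num = 17885.5791
den = 61.3443
Tf = 291.5604 K

291.5604 K


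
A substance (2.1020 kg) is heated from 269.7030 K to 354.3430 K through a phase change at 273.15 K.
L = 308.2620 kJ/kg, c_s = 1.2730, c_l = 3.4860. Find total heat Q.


Q1 (sensible, solid) = 2.1020 * 1.2730 * 3.4470 = 9.2236 kJ
Q2 (latent) = 2.1020 * 308.2620 = 647.9667 kJ
Q3 (sensible, liquid) = 2.1020 * 3.4860 * 81.1930 = 594.9476 kJ
Q_total = 1252.1379 kJ

1252.1379 kJ


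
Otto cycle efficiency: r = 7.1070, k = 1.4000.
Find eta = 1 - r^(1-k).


r^(k-1) = 2.1912
eta = 1 - 1/2.1912 = 0.5436 = 54.3621%

54.3621%


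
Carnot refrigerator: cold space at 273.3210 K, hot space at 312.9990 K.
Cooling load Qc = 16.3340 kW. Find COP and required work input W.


COP = 273.3210 / 39.6780 = 6.8885
W = 16.3340 / 6.8885 = 2.3712 kW

COP = 6.8885, W = 2.3712 kW


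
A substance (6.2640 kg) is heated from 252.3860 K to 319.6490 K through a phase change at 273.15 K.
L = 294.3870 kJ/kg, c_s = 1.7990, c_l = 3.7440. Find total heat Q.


Q1 (sensible, solid) = 6.2640 * 1.7990 * 20.7640 = 233.9882 kJ
Q2 (latent) = 6.2640 * 294.3870 = 1844.0402 kJ
Q3 (sensible, liquid) = 6.2640 * 3.7440 * 46.4990 = 1090.5139 kJ
Q_total = 3168.5422 kJ

3168.5422 kJ


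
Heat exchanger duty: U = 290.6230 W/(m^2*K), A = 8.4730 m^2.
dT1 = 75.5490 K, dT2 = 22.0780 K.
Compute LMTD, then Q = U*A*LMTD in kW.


LMTD = 43.4653 K
Q = 290.6230 * 8.4730 * 43.4653 = 107031.0625 W = 107.0311 kW

107.0311 kW


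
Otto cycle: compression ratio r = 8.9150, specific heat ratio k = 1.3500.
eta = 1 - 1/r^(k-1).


r^(k-1) = 2.1505
eta = 1 - 1/2.1505 = 0.5350 = 53.4995%

53.4995%


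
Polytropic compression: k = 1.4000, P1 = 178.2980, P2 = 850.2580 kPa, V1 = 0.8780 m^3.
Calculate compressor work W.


(k-1)/k = 0.2857
(P2/P1)^exp = 1.5625
W = 3.5000 * 178.2980 * 0.8780 * (1.5625 - 1) = 308.2185 kJ

308.2185 kJ


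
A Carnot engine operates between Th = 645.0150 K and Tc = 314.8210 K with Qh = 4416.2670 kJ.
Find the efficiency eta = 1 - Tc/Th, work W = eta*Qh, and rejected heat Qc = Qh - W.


eta = 1 - 314.8210/645.0150 = 0.5119
W = 0.5119 * 4416.2670 = 2260.7612 kJ
Qc = 4416.2670 - 2260.7612 = 2155.5058 kJ

eta = 51.1917%, W = 2260.7612 kJ, Qc = 2155.5058 kJ


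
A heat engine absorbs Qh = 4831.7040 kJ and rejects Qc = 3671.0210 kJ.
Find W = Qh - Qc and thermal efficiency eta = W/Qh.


W = 4831.7040 - 3671.0210 = 1160.6830 kJ
eta = 1160.6830 / 4831.7040 = 0.2402 = 24.0222%

W = 1160.6830 kJ, eta = 24.0222%


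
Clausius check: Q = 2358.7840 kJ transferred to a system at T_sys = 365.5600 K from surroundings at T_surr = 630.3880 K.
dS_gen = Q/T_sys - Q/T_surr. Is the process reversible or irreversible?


dS_sys = 2358.7840/365.5600 = 6.4525 kJ/K
dS_surr = -2358.7840/630.3880 = -3.7418 kJ/K
dS_gen = 6.4525 - 3.7418 = 2.7107 kJ/K (irreversible)

dS_gen = 2.7107 kJ/K, irreversible


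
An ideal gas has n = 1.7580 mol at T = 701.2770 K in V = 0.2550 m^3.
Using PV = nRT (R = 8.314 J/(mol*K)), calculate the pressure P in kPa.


P = nRT/V = 1.7580 * 8.314 * 701.2770 / 0.2550
= 10249.8730 / 0.2550 = 40195.5806 Pa = 40.1956 kPa

40.1956 kPa


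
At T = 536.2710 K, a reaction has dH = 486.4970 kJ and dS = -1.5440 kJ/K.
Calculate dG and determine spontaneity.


T*dS = 536.2710 * -1.5440 = -828.0024 kJ
dG = 486.4970 + 828.0024 = 1314.4994 kJ (non-spontaneous)

dG = 1314.4994 kJ, non-spontaneous


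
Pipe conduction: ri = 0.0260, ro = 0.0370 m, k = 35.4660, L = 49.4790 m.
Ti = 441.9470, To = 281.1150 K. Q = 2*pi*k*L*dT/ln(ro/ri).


dT = 160.8320 K
ln(ro/ri) = 0.3528
Q = 2*pi*35.4660*49.4790*160.8320 / 0.3528 = 5026093.5371 W

5026093.5371 W


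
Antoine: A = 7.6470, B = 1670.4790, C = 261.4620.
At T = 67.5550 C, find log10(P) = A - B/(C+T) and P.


C+T = 329.0170
B/(C+T) = 5.0772
log10(P) = 7.6470 - 5.0772 = 2.5698
P = 10^2.5698 = 371.3801 mmHg

371.3801 mmHg


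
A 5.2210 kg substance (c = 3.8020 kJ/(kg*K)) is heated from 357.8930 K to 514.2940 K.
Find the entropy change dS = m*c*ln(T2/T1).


T2/T1 = 1.4370
ln(T2/T1) = 0.3626
dS = 5.2210 * 3.8020 * 0.3626 = 7.1969 kJ/K

7.1969 kJ/K


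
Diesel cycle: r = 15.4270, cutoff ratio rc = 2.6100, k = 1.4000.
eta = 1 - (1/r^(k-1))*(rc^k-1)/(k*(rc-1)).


r^(k-1) = 2.9875
rc^k = 3.8309
eta = 0.5796 = 57.9610%

57.9610%


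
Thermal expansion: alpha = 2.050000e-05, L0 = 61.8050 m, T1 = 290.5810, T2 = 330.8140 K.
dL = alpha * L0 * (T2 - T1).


dT = 40.2330 K
dL = 2.050000e-05 * 61.8050 * 40.2330 = 0.050975 m
L_final = 61.855975 m

dL = 0.050975 m


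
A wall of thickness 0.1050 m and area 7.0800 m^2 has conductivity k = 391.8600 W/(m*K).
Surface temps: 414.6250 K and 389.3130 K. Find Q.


dT = 25.3120 K
Q = 391.8600 * 7.0800 * 25.3120 / 0.1050 = 668807.8387 W

668807.8387 W


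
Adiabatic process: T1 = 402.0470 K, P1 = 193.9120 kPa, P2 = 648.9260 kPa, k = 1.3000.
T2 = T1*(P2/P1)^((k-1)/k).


(k-1)/k = 0.2308
(P2/P1)^exp = 1.3215
T2 = 402.0470 * 1.3215 = 531.2955 K

531.2955 K


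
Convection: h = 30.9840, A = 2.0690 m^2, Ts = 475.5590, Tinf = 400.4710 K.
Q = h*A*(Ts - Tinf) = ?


dT = 75.0880 K
Q = 30.9840 * 2.0690 * 75.0880 = 4813.5835 W

4813.5835 W


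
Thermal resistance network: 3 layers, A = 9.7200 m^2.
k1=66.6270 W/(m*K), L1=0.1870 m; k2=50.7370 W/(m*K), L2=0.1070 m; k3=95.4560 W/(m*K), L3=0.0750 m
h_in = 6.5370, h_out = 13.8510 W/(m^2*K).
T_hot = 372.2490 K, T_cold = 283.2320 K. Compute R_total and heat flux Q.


R_conv_in = 1/(6.5370*9.7200) = 0.0157
R_1 = 0.1870/(66.6270*9.7200) = 0.0003
R_2 = 0.1070/(50.7370*9.7200) = 0.0002
R_3 = 0.0750/(95.4560*9.7200) = 8.0834e-05
R_conv_out = 1/(13.8510*9.7200) = 0.0074
R_total = 0.0238 K/W
Q = 89.0170 / 0.0238 = 3747.7009 W

R_total = 0.0238 K/W, Q = 3747.7009 W


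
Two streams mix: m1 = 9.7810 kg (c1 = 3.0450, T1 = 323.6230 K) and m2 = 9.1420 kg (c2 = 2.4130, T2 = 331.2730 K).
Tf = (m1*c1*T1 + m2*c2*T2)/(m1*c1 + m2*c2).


num = 16946.2758
den = 51.8428
Tf = 326.8782 K

326.8782 K


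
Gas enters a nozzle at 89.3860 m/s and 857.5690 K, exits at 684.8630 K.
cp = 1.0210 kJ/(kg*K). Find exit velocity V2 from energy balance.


dT = 172.7060 K
2*cp*1000*dT = 352665.6520
V1^2 = 7989.8570
V2 = sqrt(360655.5090) = 600.5460 m/s

600.5460 m/s


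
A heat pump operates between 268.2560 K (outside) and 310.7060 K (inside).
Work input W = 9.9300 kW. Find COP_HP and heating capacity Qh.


COP = 310.7060 / 42.4500 = 7.3193
Qh = 7.3193 * 9.9300 = 72.6811 kW

COP = 7.3193, Qh = 72.6811 kW


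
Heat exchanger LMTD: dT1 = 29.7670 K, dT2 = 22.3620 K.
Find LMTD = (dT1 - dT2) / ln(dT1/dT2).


dT1/dT2 = 1.3311
ln(dT1/dT2) = 0.2860
LMTD = 7.4050 / 0.2860 = 25.8882 K

25.8882 K


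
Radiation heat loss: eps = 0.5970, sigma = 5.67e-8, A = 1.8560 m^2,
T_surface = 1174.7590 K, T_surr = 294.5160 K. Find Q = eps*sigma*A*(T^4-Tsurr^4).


T^4 = 1.9046e+12
Tsurr^4 = 7.5238e+09
Q = 0.5970 * 5.67e-8 * 1.8560 * 1.8970e+12 = 119182.2152 W

119182.2152 W


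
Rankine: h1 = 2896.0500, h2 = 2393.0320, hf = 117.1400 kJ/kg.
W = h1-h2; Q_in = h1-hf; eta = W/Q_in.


W = 503.0180 kJ/kg
Q_in = 2778.9100 kJ/kg
eta = 0.1810 = 18.1013%

eta = 18.1013%


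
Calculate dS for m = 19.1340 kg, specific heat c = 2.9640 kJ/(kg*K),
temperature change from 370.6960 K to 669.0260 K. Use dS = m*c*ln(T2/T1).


T2/T1 = 1.8048
ln(T2/T1) = 0.5904
dS = 19.1340 * 2.9640 * 0.5904 = 33.4858 kJ/K

33.4858 kJ/K


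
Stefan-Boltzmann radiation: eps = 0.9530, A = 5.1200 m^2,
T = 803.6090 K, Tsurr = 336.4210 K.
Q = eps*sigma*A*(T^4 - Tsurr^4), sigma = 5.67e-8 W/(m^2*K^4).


T^4 = 4.1704e+11
Tsurr^4 = 1.2810e+10
Q = 0.9530 * 5.67e-8 * 5.1200 * 4.0423e+11 = 111834.6788 W

111834.6788 W


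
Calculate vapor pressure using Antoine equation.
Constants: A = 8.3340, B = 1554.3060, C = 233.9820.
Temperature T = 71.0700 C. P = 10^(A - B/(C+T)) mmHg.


C+T = 305.0520
B/(C+T) = 5.0952
log10(P) = 8.3340 - 5.0952 = 3.2388
P = 10^3.2388 = 1732.9397 mmHg

1732.9397 mmHg


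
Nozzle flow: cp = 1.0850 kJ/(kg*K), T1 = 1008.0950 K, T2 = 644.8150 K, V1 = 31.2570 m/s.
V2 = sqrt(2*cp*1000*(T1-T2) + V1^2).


dT = 363.2800 K
2*cp*1000*dT = 788317.6000
V1^2 = 977.0000
V2 = sqrt(789294.6000) = 888.4225 m/s

888.4225 m/s


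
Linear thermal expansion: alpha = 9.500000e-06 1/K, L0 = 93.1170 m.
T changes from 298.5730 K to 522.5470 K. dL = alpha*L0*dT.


dT = 223.9740 K
dL = 9.500000e-06 * 93.1170 * 223.9740 = 0.198130 m
L_final = 93.315130 m

dL = 0.198130 m


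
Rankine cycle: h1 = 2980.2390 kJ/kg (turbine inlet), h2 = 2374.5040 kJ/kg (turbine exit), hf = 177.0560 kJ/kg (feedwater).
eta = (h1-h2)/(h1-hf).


W = 605.7350 kJ/kg
Q_in = 2803.1830 kJ/kg
eta = 0.2161 = 21.6088%

eta = 21.6088%


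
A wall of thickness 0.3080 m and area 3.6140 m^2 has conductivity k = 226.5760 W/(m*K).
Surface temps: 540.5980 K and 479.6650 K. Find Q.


dT = 60.9330 K
Q = 226.5760 * 3.6140 * 60.9330 / 0.3080 = 161995.8534 W

161995.8534 W


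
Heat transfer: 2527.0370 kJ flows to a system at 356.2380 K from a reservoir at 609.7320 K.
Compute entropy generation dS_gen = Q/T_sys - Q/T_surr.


dS_sys = 2527.0370/356.2380 = 7.0937 kJ/K
dS_surr = -2527.0370/609.7320 = -4.1445 kJ/K
dS_gen = 7.0937 - 4.1445 = 2.9492 kJ/K (irreversible)

dS_gen = 2.9492 kJ/K, irreversible


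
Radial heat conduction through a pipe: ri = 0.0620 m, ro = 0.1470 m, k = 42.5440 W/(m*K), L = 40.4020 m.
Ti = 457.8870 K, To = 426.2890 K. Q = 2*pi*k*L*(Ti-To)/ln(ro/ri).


dT = 31.5980 K
ln(ro/ri) = 0.8633
Q = 2*pi*42.5440*40.4020*31.5980 / 0.8633 = 395293.6257 W

395293.6257 W


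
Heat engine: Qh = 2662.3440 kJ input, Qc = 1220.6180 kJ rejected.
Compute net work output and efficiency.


W = 2662.3440 - 1220.6180 = 1441.7260 kJ
eta = 1441.7260 / 2662.3440 = 0.5415 = 54.1525%

W = 1441.7260 kJ, eta = 54.1525%


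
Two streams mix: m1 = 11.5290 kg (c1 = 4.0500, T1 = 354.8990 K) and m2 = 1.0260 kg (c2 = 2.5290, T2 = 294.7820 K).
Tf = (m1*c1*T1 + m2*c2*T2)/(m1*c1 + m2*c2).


num = 17335.9906
den = 49.2872
Tf = 351.7341 K

351.7341 K


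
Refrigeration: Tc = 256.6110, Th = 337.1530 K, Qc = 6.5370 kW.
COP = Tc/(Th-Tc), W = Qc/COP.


COP = 256.6110 / 80.5420 = 3.1861
W = 6.5370 / 3.1861 = 2.0518 kW

COP = 3.1861, W = 2.0518 kW


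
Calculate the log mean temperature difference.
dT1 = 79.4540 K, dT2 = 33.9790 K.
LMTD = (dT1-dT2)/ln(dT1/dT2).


dT1/dT2 = 2.3383
ln(dT1/dT2) = 0.8494
LMTD = 45.4750 / 0.8494 = 53.5356 K

53.5356 K


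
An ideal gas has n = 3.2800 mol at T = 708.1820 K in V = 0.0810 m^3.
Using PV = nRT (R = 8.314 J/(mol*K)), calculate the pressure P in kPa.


P = nRT/V = 3.2800 * 8.314 * 708.1820 / 0.0810
= 19312.0665 / 0.0810 = 238420.5739 Pa = 238.4206 kPa

238.4206 kPa


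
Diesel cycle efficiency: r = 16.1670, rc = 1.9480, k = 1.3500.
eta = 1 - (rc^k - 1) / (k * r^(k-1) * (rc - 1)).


r^(k-1) = 2.6486
rc^k = 2.4601
eta = 0.5693 = 56.9268%

56.9268%


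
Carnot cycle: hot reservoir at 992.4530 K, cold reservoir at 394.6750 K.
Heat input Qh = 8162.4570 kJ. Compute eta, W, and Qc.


eta = 1 - 394.6750/992.4530 = 0.6023
W = 0.6023 * 8162.4570 = 4916.4416 kJ
Qc = 8162.4570 - 4916.4416 = 3246.0154 kJ

eta = 60.2324%, W = 4916.4416 kJ, Qc = 3246.0154 kJ


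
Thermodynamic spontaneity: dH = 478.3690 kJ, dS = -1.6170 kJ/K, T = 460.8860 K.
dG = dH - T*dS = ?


T*dS = 460.8860 * -1.6170 = -745.2527 kJ
dG = 478.3690 + 745.2527 = 1223.6217 kJ (non-spontaneous)

dG = 1223.6217 kJ, non-spontaneous


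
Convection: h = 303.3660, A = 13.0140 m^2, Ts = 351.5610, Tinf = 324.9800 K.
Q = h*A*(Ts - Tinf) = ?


dT = 26.5810 K
Q = 303.3660 * 13.0140 * 26.5810 = 104941.9242 W

104941.9242 W


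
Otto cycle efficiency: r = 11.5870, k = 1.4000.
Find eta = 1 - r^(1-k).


r^(k-1) = 2.6643
eta = 1 - 1/2.6643 = 0.6247 = 62.4671%

62.4671%


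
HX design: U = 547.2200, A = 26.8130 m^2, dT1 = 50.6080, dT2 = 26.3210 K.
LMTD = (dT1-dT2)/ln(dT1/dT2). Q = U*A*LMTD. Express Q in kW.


LMTD = 37.1507 K
Q = 547.2200 * 26.8130 * 37.1507 = 545097.8622 W = 545.0979 kW

545.0979 kW


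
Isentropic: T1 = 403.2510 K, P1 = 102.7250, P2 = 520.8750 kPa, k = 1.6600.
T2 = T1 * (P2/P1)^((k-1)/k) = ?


(k-1)/k = 0.3976
(P2/P1)^exp = 1.9069
T2 = 403.2510 * 1.9069 = 768.9524 K

768.9524 K


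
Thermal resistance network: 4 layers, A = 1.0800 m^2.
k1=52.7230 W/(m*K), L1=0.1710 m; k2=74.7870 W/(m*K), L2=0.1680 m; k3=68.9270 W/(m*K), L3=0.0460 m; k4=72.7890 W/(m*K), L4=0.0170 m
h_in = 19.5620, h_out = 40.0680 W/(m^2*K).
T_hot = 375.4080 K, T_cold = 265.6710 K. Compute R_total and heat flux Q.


R_conv_in = 1/(19.5620*1.0800) = 0.0473
R_1 = 0.1710/(52.7230*1.0800) = 0.0030
R_2 = 0.1680/(74.7870*1.0800) = 0.0021
R_3 = 0.0460/(68.9270*1.0800) = 0.0006
R_4 = 0.0170/(72.7890*1.0800) = 0.0002
R_conv_out = 1/(40.0680*1.0800) = 0.0231
R_total = 0.0764 K/W
Q = 109.7370 / 0.0764 = 1437.1187 W

R_total = 0.0764 K/W, Q = 1437.1187 W


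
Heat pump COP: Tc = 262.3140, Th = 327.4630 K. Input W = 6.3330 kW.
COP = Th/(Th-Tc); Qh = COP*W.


COP = 327.4630 / 65.1490 = 5.0264
Qh = 5.0264 * 6.3330 = 31.8320 kW

COP = 5.0264, Qh = 31.8320 kW


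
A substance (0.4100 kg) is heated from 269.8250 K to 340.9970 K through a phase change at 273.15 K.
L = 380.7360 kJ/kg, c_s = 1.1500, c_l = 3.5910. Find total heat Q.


Q1 (sensible, solid) = 0.4100 * 1.1500 * 3.3250 = 1.5677 kJ
Q2 (latent) = 0.4100 * 380.7360 = 156.1018 kJ
Q3 (sensible, liquid) = 0.4100 * 3.5910 * 67.8470 = 99.8918 kJ
Q_total = 257.5613 kJ

257.5613 kJ


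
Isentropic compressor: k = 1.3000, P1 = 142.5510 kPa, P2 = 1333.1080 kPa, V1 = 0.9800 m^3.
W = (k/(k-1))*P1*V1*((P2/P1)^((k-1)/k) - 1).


(k-1)/k = 0.2308
(P2/P1)^exp = 1.6751
W = 4.3333 * 142.5510 * 0.9800 * (1.6751 - 1) = 408.7109 kJ

408.7109 kJ


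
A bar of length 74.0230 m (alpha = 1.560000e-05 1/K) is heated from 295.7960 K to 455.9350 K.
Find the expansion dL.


dT = 160.1390 K
dL = 1.560000e-05 * 74.0230 * 160.1390 = 0.184922 m
L_final = 74.207922 m

dL = 0.184922 m


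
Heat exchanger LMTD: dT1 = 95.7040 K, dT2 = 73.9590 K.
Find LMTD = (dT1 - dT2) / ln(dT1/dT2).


dT1/dT2 = 1.2940
ln(dT1/dT2) = 0.2577
LMTD = 21.7450 / 0.2577 = 84.3650 K

84.3650 K


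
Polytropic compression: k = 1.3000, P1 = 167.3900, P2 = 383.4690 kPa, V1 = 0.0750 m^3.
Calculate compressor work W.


(k-1)/k = 0.2308
(P2/P1)^exp = 1.2108
W = 4.3333 * 167.3900 * 0.0750 * (1.2108 - 1) = 11.4686 kJ

11.4686 kJ


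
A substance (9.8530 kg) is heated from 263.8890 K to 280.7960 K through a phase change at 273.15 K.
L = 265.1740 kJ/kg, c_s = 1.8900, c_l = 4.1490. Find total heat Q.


Q1 (sensible, solid) = 9.8530 * 1.8900 * 9.2610 = 172.4599 kJ
Q2 (latent) = 9.8530 * 265.1740 = 2612.7594 kJ
Q3 (sensible, liquid) = 9.8530 * 4.1490 * 7.6460 = 312.5692 kJ
Q_total = 3097.7886 kJ

3097.7886 kJ


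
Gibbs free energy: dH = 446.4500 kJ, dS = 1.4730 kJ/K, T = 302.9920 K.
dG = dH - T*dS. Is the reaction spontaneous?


T*dS = 302.9920 * 1.4730 = 446.3072 kJ
dG = 446.4500 - 446.3072 = 0.1428 kJ (non-spontaneous)

dG = 0.1428 kJ, non-spontaneous


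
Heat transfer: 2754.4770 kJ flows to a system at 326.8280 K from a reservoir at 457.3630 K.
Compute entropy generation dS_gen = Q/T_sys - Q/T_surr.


dS_sys = 2754.4770/326.8280 = 8.4279 kJ/K
dS_surr = -2754.4770/457.3630 = -6.0225 kJ/K
dS_gen = 8.4279 - 6.0225 = 2.4054 kJ/K (irreversible)

dS_gen = 2.4054 kJ/K, irreversible


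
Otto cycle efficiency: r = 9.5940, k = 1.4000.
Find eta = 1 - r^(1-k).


r^(k-1) = 2.4706
eta = 1 - 1/2.4706 = 0.5952 = 59.5238%

59.5238%


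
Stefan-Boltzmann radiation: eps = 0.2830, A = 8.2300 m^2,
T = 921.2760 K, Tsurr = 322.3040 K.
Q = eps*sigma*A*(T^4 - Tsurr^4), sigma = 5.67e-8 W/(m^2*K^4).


T^4 = 7.2038e+11
Tsurr^4 = 1.0791e+10
Q = 0.2830 * 5.67e-8 * 8.2300 * 7.0958e+11 = 93707.3230 W

93707.3230 W


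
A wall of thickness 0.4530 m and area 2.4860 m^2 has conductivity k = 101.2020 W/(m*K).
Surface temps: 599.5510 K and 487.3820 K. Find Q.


dT = 112.1690 K
Q = 101.2020 * 2.4860 * 112.1690 / 0.4530 = 62296.6748 W

62296.6748 W


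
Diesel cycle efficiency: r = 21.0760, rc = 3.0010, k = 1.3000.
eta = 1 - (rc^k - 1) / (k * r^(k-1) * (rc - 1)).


r^(k-1) = 2.4954
rc^k = 4.1730
eta = 0.5112 = 51.1190%

51.1190%


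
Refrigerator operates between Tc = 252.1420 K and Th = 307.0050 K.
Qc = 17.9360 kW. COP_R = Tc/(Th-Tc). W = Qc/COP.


COP = 252.1420 / 54.8630 = 4.5958
W = 17.9360 / 4.5958 = 3.9027 kW

COP = 4.5958, W = 3.9027 kW


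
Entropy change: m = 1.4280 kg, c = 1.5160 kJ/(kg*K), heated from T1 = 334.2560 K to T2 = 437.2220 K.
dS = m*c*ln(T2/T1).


T2/T1 = 1.3080
ln(T2/T1) = 0.2685
dS = 1.4280 * 1.5160 * 0.2685 = 0.5813 kJ/K

0.5813 kJ/K


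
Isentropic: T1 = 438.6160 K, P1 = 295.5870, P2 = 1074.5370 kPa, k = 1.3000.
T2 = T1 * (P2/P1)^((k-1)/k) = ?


(k-1)/k = 0.2308
(P2/P1)^exp = 1.3470
T2 = 438.6160 * 1.3470 = 590.7979 K

590.7979 K


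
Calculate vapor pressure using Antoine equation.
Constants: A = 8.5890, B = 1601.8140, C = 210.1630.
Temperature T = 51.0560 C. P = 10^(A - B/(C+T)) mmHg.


C+T = 261.2190
B/(C+T) = 6.1321
log10(P) = 8.5890 - 6.1321 = 2.4569
P = 10^2.4569 = 286.3696 mmHg

286.3696 mmHg


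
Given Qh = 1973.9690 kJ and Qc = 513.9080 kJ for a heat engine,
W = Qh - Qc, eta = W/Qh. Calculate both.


W = 1973.9690 - 513.9080 = 1460.0610 kJ
eta = 1460.0610 / 1973.9690 = 0.7397 = 73.9658%

W = 1460.0610 kJ, eta = 73.9658%


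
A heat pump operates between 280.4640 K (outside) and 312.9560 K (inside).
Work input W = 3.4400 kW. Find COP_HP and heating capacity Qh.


COP = 312.9560 / 32.4920 = 9.6318
Qh = 9.6318 * 3.4400 = 33.1333 kW

COP = 9.6318, Qh = 33.1333 kW


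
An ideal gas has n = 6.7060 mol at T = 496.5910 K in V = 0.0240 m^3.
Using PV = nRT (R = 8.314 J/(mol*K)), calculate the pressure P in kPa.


P = nRT/V = 6.7060 * 8.314 * 496.5910 / 0.0240
= 27686.7777 / 0.0240 = 1153615.7371 Pa = 1153.6157 kPa

1153.6157 kPa


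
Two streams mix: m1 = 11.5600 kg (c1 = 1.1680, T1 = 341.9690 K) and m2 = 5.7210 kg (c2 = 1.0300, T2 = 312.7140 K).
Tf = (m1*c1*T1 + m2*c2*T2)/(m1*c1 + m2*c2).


num = 6460.0007
den = 19.3947
Tf = 333.0806 K

333.0806 K


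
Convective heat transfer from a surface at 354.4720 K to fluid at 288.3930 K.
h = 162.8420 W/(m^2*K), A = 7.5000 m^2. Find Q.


dT = 66.0790 K
Q = 162.8420 * 7.5000 * 66.0790 = 80703.2739 W

80703.2739 W


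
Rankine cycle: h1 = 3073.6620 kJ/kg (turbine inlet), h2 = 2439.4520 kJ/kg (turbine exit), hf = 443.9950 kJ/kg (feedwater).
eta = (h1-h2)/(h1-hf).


W = 634.2100 kJ/kg
Q_in = 2629.6670 kJ/kg
eta = 0.2412 = 24.1175%

eta = 24.1175%


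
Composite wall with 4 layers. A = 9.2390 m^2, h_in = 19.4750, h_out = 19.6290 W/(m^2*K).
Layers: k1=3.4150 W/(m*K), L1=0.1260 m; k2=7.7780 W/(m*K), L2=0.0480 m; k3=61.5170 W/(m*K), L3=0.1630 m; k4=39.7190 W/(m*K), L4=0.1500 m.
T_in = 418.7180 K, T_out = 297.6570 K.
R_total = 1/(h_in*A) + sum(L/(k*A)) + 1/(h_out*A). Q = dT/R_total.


R_conv_in = 1/(19.4750*9.2390) = 0.0056
R_1 = 0.1260/(3.4150*9.2390) = 0.0040
R_2 = 0.0480/(7.7780*9.2390) = 0.0007
R_3 = 0.1630/(61.5170*9.2390) = 0.0003
R_4 = 0.1500/(39.7190*9.2390) = 0.0004
R_conv_out = 1/(19.6290*9.2390) = 0.0055
R_total = 0.0164 K/W
Q = 121.0610 / 0.0164 = 7368.7924 W

R_total = 0.0164 K/W, Q = 7368.7924 W


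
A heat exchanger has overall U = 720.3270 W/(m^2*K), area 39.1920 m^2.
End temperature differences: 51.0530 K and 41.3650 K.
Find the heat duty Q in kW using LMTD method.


LMTD = 46.0392 K
Q = 720.3270 * 39.1920 * 46.0392 = 1299736.3172 W = 1299.7363 kW

1299.7363 kW


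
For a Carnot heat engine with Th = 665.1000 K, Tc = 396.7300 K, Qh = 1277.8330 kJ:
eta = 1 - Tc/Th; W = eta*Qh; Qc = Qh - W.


eta = 1 - 396.7300/665.1000 = 0.4035
W = 0.4035 * 1277.8330 = 515.6097 kJ
Qc = 1277.8330 - 515.6097 = 762.2233 kJ

eta = 40.3503%, W = 515.6097 kJ, Qc = 762.2233 kJ


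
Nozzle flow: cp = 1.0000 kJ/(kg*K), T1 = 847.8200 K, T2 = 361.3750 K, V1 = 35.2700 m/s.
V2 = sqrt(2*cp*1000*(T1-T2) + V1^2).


dT = 486.4450 K
2*cp*1000*dT = 972890.0000
V1^2 = 1243.9729
V2 = sqrt(974133.9729) = 986.9823 m/s

986.9823 m/s


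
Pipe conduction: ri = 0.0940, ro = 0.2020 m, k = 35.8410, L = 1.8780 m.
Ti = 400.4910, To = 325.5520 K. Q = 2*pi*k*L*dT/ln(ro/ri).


dT = 74.9390 K
ln(ro/ri) = 0.7650
Q = 2*pi*35.8410*1.8780*74.9390 / 0.7650 = 41430.2362 W

41430.2362 W


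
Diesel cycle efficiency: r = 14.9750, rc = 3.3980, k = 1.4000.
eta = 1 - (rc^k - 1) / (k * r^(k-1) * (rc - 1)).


r^(k-1) = 2.9522
rc^k = 5.5426
eta = 0.5417 = 54.1669%

54.1669%


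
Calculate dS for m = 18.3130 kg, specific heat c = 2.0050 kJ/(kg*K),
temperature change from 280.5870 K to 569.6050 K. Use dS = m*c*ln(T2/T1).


T2/T1 = 2.0300
ln(T2/T1) = 0.7081
dS = 18.3130 * 2.0050 * 0.7081 = 25.9982 kJ/K

25.9982 kJ/K


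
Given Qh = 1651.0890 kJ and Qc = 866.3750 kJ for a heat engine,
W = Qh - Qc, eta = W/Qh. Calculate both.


W = 1651.0890 - 866.3750 = 784.7140 kJ
eta = 784.7140 / 1651.0890 = 0.4753 = 47.5271%

W = 784.7140 kJ, eta = 47.5271%


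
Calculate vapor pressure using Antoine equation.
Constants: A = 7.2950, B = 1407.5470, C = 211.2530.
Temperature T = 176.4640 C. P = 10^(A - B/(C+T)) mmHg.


C+T = 387.7170
B/(C+T) = 3.6303
log10(P) = 7.2950 - 3.6303 = 3.6647
P = 10^3.6647 = 4620.1241 mmHg

4620.1241 mmHg


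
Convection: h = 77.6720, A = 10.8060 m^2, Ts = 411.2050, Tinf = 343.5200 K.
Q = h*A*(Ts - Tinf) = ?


dT = 67.6850 K
Q = 77.6720 * 10.8060 * 67.6850 = 56809.6200 W

56809.6200 W


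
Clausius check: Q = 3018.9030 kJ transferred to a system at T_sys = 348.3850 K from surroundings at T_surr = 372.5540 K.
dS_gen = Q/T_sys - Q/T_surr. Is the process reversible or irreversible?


dS_sys = 3018.9030/348.3850 = 8.6654 kJ/K
dS_surr = -3018.9030/372.5540 = -8.1033 kJ/K
dS_gen = 8.6654 - 8.1033 = 0.5622 kJ/K (irreversible)

dS_gen = 0.5622 kJ/K, irreversible


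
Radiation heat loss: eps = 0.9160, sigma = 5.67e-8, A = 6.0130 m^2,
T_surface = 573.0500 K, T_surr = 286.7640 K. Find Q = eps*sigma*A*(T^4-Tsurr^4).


T^4 = 1.0784e+11
Tsurr^4 = 6.7624e+09
Q = 0.9160 * 5.67e-8 * 6.0130 * 1.0108e+11 = 31565.6216 W

31565.6216 W


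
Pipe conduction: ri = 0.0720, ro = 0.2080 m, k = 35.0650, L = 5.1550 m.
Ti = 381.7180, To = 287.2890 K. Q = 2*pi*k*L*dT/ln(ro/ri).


dT = 94.4290 K
ln(ro/ri) = 1.0609
Q = 2*pi*35.0650*5.1550*94.4290 / 1.0609 = 101093.8650 W

101093.8650 W


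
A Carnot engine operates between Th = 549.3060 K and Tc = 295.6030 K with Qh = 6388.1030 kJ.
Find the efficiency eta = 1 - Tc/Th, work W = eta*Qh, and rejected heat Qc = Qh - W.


eta = 1 - 295.6030/549.3060 = 0.4619
W = 0.4619 * 6388.1030 = 2950.4154 kJ
Qc = 6388.1030 - 2950.4154 = 3437.6876 kJ

eta = 46.1861%, W = 2950.4154 kJ, Qc = 3437.6876 kJ


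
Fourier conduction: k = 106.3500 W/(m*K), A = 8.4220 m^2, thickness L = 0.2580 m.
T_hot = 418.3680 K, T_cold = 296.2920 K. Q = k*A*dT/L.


dT = 122.0760 K
Q = 106.3500 * 8.4220 * 122.0760 / 0.2580 = 423802.3064 W

423802.3064 W


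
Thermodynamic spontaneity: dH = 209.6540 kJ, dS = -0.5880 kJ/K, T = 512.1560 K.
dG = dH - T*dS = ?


T*dS = 512.1560 * -0.5880 = -301.1477 kJ
dG = 209.6540 + 301.1477 = 510.8017 kJ (non-spontaneous)

dG = 510.8017 kJ, non-spontaneous


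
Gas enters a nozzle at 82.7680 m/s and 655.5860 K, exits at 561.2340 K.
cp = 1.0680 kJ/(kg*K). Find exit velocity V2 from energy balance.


dT = 94.3520 K
2*cp*1000*dT = 201535.8720
V1^2 = 6850.5418
V2 = sqrt(208386.4138) = 456.4936 m/s

456.4936 m/s


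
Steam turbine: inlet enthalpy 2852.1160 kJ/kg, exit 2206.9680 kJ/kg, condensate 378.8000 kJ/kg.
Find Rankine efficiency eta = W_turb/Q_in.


W = 645.1480 kJ/kg
Q_in = 2473.3160 kJ/kg
eta = 0.2608 = 26.0843%

eta = 26.0843%


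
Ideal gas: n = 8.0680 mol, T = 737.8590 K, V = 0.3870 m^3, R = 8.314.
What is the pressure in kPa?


P = nRT/V = 8.0680 * 8.314 * 737.8590 / 0.3870
= 49493.6279 / 0.3870 = 127890.5113 Pa = 127.8905 kPa

127.8905 kPa


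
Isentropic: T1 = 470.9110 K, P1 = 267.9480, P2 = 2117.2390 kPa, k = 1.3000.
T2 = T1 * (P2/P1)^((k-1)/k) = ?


(k-1)/k = 0.2308
(P2/P1)^exp = 1.6113
T2 = 470.9110 * 1.6113 = 758.7607 K

758.7607 K


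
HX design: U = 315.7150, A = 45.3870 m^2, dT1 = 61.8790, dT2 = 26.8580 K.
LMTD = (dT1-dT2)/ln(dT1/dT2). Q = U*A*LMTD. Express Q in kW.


LMTD = 41.9606 K
Q = 315.7150 * 45.3870 * 41.9606 = 601267.7896 W = 601.2678 kW

601.2678 kW


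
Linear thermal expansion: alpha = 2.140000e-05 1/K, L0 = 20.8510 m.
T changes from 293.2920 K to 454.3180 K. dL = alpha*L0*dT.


dT = 161.0260 K
dL = 2.140000e-05 * 20.8510 * 161.0260 = 0.071852 m
L_final = 20.922852 m

dL = 0.071852 m


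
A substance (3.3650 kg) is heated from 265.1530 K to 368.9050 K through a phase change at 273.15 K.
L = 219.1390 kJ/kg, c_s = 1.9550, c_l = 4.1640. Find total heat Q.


Q1 (sensible, solid) = 3.3650 * 1.9550 * 7.9970 = 52.6089 kJ
Q2 (latent) = 3.3650 * 219.1390 = 737.4027 kJ
Q3 (sensible, liquid) = 3.3650 * 4.1640 * 95.7550 = 1341.7057 kJ
Q_total = 2131.7173 kJ

2131.7173 kJ


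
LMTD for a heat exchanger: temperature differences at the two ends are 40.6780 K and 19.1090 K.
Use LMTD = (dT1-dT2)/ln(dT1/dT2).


dT1/dT2 = 2.1287
ln(dT1/dT2) = 0.7555
LMTD = 21.5690 / 0.7555 = 28.5482 K

28.5482 K


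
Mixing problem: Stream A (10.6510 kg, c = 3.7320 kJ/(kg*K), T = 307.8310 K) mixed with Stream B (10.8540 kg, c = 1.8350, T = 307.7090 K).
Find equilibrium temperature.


num = 18364.8060
den = 59.6666
Tf = 307.7903 K

307.7903 K


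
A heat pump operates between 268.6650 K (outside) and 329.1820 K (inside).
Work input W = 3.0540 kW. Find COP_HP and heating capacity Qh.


COP = 329.1820 / 60.5170 = 5.4395
Qh = 5.4395 * 3.0540 = 16.6122 kW

COP = 5.4395, Qh = 16.6122 kW


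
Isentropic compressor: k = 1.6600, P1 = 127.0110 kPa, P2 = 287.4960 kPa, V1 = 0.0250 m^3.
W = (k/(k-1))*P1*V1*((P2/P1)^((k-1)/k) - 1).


(k-1)/k = 0.3976
(P2/P1)^exp = 1.3838
W = 2.5152 * 127.0110 * 0.0250 * (1.3838 - 1) = 3.0648 kJ

3.0648 kJ


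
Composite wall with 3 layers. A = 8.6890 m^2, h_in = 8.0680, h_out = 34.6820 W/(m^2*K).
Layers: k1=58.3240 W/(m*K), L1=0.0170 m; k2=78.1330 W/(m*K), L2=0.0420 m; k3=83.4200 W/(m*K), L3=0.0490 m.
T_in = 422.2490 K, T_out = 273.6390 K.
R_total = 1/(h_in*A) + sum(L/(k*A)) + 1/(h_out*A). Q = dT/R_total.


R_conv_in = 1/(8.0680*8.6890) = 0.0143
R_1 = 0.0170/(58.3240*8.6890) = 3.3545e-05
R_2 = 0.0420/(78.1330*8.6890) = 6.1865e-05
R_3 = 0.0490/(83.4200*8.6890) = 6.7601e-05
R_conv_out = 1/(34.6820*8.6890) = 0.0033
R_total = 0.0177 K/W
Q = 148.6100 / 0.0177 = 8374.2125 W

R_total = 0.0177 K/W, Q = 8374.2125 W


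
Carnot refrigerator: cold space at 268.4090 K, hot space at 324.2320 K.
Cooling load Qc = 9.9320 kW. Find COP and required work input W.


COP = 268.4090 / 55.8230 = 4.8082
W = 9.9320 / 4.8082 = 2.0656 kW

COP = 4.8082, W = 2.0656 kW


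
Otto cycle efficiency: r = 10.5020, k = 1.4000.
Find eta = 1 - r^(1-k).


r^(k-1) = 2.5616
eta = 1 - 1/2.5616 = 0.6096 = 60.9617%

60.9617%


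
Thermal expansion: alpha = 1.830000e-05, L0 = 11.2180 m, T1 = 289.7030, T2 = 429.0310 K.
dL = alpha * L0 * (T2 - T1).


dT = 139.3280 K
dL = 1.830000e-05 * 11.2180 * 139.3280 = 0.028603 m
L_final = 11.246603 m

dL = 0.028603 m


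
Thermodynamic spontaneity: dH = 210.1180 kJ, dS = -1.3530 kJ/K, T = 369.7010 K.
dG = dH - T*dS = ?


T*dS = 369.7010 * -1.3530 = -500.2055 kJ
dG = 210.1180 + 500.2055 = 710.3235 kJ (non-spontaneous)

dG = 710.3235 kJ, non-spontaneous


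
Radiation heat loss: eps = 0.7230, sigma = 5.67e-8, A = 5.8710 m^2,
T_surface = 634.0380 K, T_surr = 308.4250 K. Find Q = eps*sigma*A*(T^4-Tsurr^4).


T^4 = 1.6161e+11
Tsurr^4 = 9.0490e+09
Q = 0.7230 * 5.67e-8 * 5.8710 * 1.5256e+11 = 36717.2037 W

36717.2037 W


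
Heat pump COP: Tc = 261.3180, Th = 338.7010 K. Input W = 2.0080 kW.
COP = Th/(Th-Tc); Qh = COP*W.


COP = 338.7010 / 77.3830 = 4.3769
Qh = 4.3769 * 2.0080 = 8.7889 kW

COP = 4.3769, Qh = 8.7889 kW


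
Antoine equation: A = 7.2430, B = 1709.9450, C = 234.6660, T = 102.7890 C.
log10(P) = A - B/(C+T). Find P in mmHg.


C+T = 337.4550
B/(C+T) = 5.0672
log10(P) = 7.2430 - 5.0672 = 2.1758
P = 10^2.1758 = 149.9066 mmHg

149.9066 mmHg
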